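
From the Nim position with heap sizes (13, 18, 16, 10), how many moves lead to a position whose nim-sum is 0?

In binary:
  01101  (13)
  10010  (18)
  10000  (16)
  01010  (10)
  -----
  00101  (5)
The overall nim-sum is X = 5. A heap of size p has a winning move iff p XOR X < p (reduce it to p XOR X).
  13: 13 XOR 5 = 8 < 13 — winning move (to 8).
  18: 18 XOR 5 = 23 ≥ 18 — no move.
  16: 16 XOR 5 = 21 ≥ 16 — no move.
  10: 10 XOR 5 = 15 ≥ 10 — no move.
That gives 1 winning move.

1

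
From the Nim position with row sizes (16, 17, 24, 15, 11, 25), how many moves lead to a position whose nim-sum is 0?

1

Compute the nim-sum pairwise:
16 ⊕ 17 = 1
1 ⊕ 24 = 25
25 ⊕ 15 = 22
22 ⊕ 11 = 29
29 ⊕ 25 = 4
The overall nim-sum is X = 4. A row of size p has a winning move iff p XOR X < p (reduce it to p XOR X).
  16: 16 XOR 4 = 20 ≥ 16 — no move.
  17: 17 XOR 4 = 21 ≥ 17 — no move.
  24: 24 XOR 4 = 28 ≥ 24 — no move.
  15: 15 XOR 4 = 11 < 15 — winning move (to 11).
  11: 11 XOR 4 = 15 ≥ 11 — no move.
  25: 25 XOR 4 = 29 ≥ 25 — no move.
That gives 1 winning move.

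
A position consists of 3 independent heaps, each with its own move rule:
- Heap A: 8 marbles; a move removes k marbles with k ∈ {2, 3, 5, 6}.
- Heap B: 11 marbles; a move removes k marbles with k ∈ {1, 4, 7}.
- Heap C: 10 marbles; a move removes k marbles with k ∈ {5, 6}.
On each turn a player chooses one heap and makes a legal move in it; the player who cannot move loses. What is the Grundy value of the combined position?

For heap A, compute g(0), g(1), … with moves {2, 3, 5, 6}:
g(0) = mex{} = 0
g(1) = mex{} = 0
g(2) = mex{0} = 1
g(3) = mex{0} = 1
g(4) = mex{0,1} = 2
g(5) = mex{0,1} = 2
g(6) = mex{0,1,2} = 3
g(7) = mex{0,1,2} = 3
g(8) = mex{1,2,3} = 0
So g(8) = 0.
For heap B, compute g(0), g(1), … with moves {1, 4, 7}:
g(0) = mex{} = 0
g(1) = mex{0} = 1
g(2) = mex{1} = 0
g(3) = mex{0} = 1
g(4) = mex{0,1} = 2
g(5) = mex{1,2} = 0
g(6) = mex{0} = 1
g(7) = mex{0,1} = 2
g(8) = mex{1,2} = 0
g(9) = mex{0} = 1
g(10) = mex{1} = 0
g(11) = mex{0,2} = 1
So g(11) = 1.
Build the Grundy sequence for heap C with g(k) = mex{g(k−s) : s ∈ {5, 6}, s ≤ k}:
g(0) = mex{} = 0
g(1) = mex{} = 0
g(2) = mex{} = 0
g(3) = mex{} = 0
g(4) = mex{} = 0
g(5) = mex{0} = 1
g(6) = mex{0} = 1
g(7) = mex{0} = 1
g(8) = mex{0} = 1
g(9) = mex{0} = 1
g(10) = mex{0,1} = 2
So g(10) = 2.
The value of a disjunctive sum is the nim-sum of the parts.
Combined value = 0 ⊕ 1 ⊕ 2 = 3.

3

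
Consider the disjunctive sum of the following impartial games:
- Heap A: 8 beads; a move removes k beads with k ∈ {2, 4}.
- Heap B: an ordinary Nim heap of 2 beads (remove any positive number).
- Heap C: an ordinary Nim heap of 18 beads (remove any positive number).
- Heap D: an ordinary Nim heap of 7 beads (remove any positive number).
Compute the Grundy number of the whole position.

22

Build the Grundy sequence for heap A with g(k) = mex{g(k−s) : s ∈ {2, 4}, s ≤ k}:
g(0) = mex{} = 0
g(1) = mex{} = 0
g(2) = mex{0} = 1
g(3) = mex{0} = 1
g(4) = mex{0,1} = 2
g(5) = mex{0,1} = 2
g(6) = mex{1,2} = 0
g(7) = mex{1,2} = 0
g(8) = mex{0,2} = 1
So g(8) = 1.
Heap B is a plain Nim heap of size 2, so its Grundy value is 2.
Heap C is a plain Nim heap of size 18, so its Grundy value is 18.
Heap D is a plain Nim heap of size 7, so its Grundy value is 7.
The value of a disjunctive sum is the nim-sum of the parts.
Combined value = 1 ⊕ 2 ⊕ 18 ⊕ 7 = 22.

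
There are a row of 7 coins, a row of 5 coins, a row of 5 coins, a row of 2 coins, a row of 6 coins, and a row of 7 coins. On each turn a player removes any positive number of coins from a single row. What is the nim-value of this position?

4

Nim-sum: 7 ⊕ 5 ⊕ 5 ⊕ 2 ⊕ 6 ⊕ 7 = 4.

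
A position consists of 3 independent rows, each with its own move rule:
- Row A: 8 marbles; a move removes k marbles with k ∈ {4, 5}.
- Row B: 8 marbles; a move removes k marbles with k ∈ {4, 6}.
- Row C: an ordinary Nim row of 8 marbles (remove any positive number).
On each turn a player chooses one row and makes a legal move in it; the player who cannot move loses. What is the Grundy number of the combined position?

8

Grundy values for row A (subtraction set {4, 5}):
k:     0  1  2  3  4  5  6  7  8
g(k):  0  0  0  0  1  1  1  1  2
So g(8) = 2.
Build the Grundy sequence for row B with g(k) = mex{g(k−s) : s ∈ {4, 6}, s ≤ k}:
k:     0  1  2  3  4  5  6  7  8
g(k):  0  0  0  0  1  1  1  1  2
So g(8) = 2.
Row C is a plain Nim row of size 8, so its Grundy value is 8.
By the Sprague-Grundy theorem, the Grundy value of a sum of independent games is the XOR of the component values.
Combined value = 2 ⊕ 2 ⊕ 8 = 8.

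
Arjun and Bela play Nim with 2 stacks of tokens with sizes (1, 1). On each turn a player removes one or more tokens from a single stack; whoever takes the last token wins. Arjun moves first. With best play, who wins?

Bela wins

In binary:
  1  (1)
  1  (1)
  -
  0  (0)
The nim-sum is 0, so this is a P-position: the player to move is in a losing position under optimal play; Arjun is about to move from it and so loses — Bela wins.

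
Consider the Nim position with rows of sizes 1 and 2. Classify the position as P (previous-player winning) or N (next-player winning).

Bitwise XOR of the heap sizes:
  01  (1)
  10  (2)
  --
  11  (3)
The nim-sum is 3 ≠ 0, so this is an N-position: the player to move can win.

N-position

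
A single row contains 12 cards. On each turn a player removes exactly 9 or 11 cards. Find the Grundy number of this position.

Compute g(0), g(1), … for moves {9, 11}:
g(0) = mex{} = 0
g(1) = mex{} = 0
g(2) = mex{} = 0
g(3) = mex{} = 0
g(4) = mex{} = 0
g(5) = mex{} = 0
g(6) = mex{} = 0
g(7) = mex{} = 0
g(8) = mex{} = 0
g(9) = mex{0} = 1
g(10) = mex{0} = 1
g(11) = mex{0} = 1
g(12) = mex{0} = 1
So g(12) = 1.

1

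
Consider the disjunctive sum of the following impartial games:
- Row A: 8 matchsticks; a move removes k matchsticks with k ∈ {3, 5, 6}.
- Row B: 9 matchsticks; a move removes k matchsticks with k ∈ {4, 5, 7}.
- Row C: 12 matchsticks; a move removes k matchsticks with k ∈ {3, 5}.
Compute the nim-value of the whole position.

1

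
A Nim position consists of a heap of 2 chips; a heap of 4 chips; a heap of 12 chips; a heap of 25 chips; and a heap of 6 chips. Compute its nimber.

Nim-sum: 2 XOR 4 XOR 12 XOR 25 XOR 6 = 21.

21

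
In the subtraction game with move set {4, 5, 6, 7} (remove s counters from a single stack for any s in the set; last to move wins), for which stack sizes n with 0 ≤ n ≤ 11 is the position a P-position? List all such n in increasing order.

Build the Grundy sequence with g(k) = mex{g(k−s) : s ∈ {4, 5, 6, 7}, s ≤ k}:
k:     0  1  2  3  4  5  6  7  8  9 10 11
g(k):  0  0  0  0  1  1  1  1  2  2  2  0
The P-positions (g = 0) in 0..11 are 0, 1, 2, 3, 11.

0, 1, 2, 3, 11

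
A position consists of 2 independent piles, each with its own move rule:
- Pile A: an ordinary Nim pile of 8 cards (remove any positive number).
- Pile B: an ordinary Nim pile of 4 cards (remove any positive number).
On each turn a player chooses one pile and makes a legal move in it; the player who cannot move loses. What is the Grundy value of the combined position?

12

Pile A is a plain Nim pile of size 8, so its Grundy value is 8.
Pile B is a plain Nim pile of size 4, so its Grundy value is 4.
The value of a disjunctive sum is the nim-sum of the parts.
Combined value = 8 XOR 4 = 12.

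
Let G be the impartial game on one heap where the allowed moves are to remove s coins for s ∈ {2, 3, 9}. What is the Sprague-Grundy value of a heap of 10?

2

Build the Grundy sequence with g(k) = mex{g(k−s) : s ∈ {2, 3, 9}, s ≤ k}:
g(0) = mex{} = 0
g(1) = mex{} = 0
g(2) = mex{0} = 1
g(3) = mex{0} = 1
g(4) = mex{0,1} = 2
g(5) = mex{1} = 0
g(6) = mex{1,2} = 0
g(7) = mex{0,2} = 1
g(8) = mex{0} = 1
g(9) = mex{0,1} = 2
g(10) = mex{0,1} = 2
So g(10) = 2.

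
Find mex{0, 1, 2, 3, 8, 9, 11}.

The values 0, 1, 2, 3 are all present; 4 is the first non-negative integer missing from the set.

4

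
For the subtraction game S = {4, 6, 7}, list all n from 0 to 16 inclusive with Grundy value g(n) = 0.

0, 1, 2, 3, 11, 12, 13, 14

Compute g(0), g(1), … for moves {4, 6, 7}:
k:     0  1  2  3  4  5  6  7  8  9 10 11 12 13 14 15 16
g(k):  0  0  0  0  1  1  1  1  2  2  2  0  0  0  0  1  1
The P-positions (g = 0) in 0..16 are 0, 1, 2, 3, 11, 12, 13, 14.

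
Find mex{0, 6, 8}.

1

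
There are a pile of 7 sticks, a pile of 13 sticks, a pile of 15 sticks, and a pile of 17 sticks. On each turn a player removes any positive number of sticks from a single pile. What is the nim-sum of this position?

In binary:
  00111  (7)
  01101  (13)
  01111  (15)
  10001  (17)
  -----
  10100  (20)

20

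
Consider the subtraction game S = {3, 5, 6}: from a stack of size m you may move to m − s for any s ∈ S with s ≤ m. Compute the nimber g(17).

Grundy values for subtraction set {3, 5, 6}:
k:     0  1  2  3  4  5  6  7  8  9 10 11 12 13 14 15 16 17
g(k):  0  0  0  1  1  1  2  2  2  0  0  0  1  1  1  2  2  2
So g(17) = 2.

2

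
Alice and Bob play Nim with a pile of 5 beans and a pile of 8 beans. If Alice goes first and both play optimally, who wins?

Alice wins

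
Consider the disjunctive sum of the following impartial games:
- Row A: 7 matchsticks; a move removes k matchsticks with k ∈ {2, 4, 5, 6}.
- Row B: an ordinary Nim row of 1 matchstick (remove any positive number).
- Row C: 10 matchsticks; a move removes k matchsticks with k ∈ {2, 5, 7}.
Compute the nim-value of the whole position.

2

Grundy values for row A (subtraction set {2, 4, 5, 6}):
g(0) = mex{} = 0
g(1) = mex{} = 0
g(2) = mex{0} = 1
g(3) = mex{0} = 1
g(4) = mex{0,1} = 2
g(5) = mex{0,1} = 2
g(6) = mex{0,1,2} = 3
g(7) = mex{0,1,2} = 3
So g(7) = 3.
Row B is a plain Nim row of size 1, so its Grundy value is 1.
Build the Grundy sequence for row C with g(k) = mex{g(k−s) : s ∈ {2, 5, 7}, s ≤ k}:
g(0) = mex{} = 0
g(1) = mex{} = 0
g(2) = mex{0} = 1
g(3) = mex{0} = 1
g(4) = mex{1} = 0
g(5) = mex{0,1} = 2
g(6) = mex{0} = 1
g(7) = mex{0,1,2} = 3
g(8) = mex{0,1} = 2
g(9) = mex{0,1,3} = 2
g(10) = mex{1,2} = 0
So g(10) = 0.
By the Sprague-Grundy theorem, the Grundy value of a sum of independent games is the XOR of the component values.
Combined value = 3 XOR 1 XOR 0 = 2.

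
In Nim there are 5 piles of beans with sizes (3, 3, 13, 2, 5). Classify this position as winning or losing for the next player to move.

Write each in binary and XOR column by column:
  0011  (3)
  0011  (3)
  1101  (13)
  0010  (2)
  0101  (5)
  ----
  1010  (10)
The nim-sum is 10 ≠ 0, so this is an N-position: the player to move can win.

Winning position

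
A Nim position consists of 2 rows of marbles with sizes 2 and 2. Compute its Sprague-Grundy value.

0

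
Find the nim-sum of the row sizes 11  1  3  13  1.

5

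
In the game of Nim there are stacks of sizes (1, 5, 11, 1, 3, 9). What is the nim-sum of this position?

Bitwise XOR of the heap sizes:
  0001  (1)
  0101  (5)
  1011  (11)
  0001  (1)
  0011  (3)
  1001  (9)
  ----
  0100  (4)

4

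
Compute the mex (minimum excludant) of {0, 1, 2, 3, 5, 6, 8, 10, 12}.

4

The values 0, 1, 2, 3 are all present; 4 is the first non-negative integer missing from the set.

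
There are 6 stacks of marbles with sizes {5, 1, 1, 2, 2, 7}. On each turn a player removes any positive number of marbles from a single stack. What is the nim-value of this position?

In binary:
  101  (5)
  001  (1)
  001  (1)
  010  (2)
  010  (2)
  111  (7)
  ---
  010  (2)

2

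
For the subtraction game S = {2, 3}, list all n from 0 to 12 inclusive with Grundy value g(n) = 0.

0, 1, 5, 6, 10, 11

Compute g(0), g(1), … for moves {2, 3}:
g(0) = mex{} = 0
g(1) = mex{} = 0
g(2) = mex{0} = 1
g(3) = mex{0} = 1
g(4) = mex{0,1} = 2
g(5) = mex{1} = 0
g(6) = mex{1,2} = 0
g(7) = mex{0,2} = 1
g(8) = mex{0} = 1
g(9) = mex{0,1} = 2
g(10) = mex{1} = 0
g(11) = mex{1,2} = 0
g(12) = mex{0,2} = 1
The P-positions (g = 0) in 0..12 are 0, 1, 5, 6, 10, 11.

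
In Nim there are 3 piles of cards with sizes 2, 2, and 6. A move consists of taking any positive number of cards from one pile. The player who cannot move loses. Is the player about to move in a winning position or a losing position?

Bitwise XOR of the heap sizes:
  010  (2)
  010  (2)
  110  (6)
  ---
  110  (6)
The nim-sum is 6 ≠ 0, so this is an N-position: the player to move can win.

Winning position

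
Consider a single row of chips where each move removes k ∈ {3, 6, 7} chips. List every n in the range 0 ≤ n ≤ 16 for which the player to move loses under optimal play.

0, 1, 2, 10, 11, 12

Grundy values for subtraction set {3, 6, 7}:
k:     0  1  2  3  4  5  6  7  8  9 10 11 12 13 14 15 16
g(k):  0  0  0  1  1  1  2  2  2  3  0  0  0  1  1  1  2
The P-positions (g = 0) in 0..16 are 0, 1, 2, 10, 11, 12.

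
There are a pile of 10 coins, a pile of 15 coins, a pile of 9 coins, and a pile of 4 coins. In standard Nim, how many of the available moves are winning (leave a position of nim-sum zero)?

Compute the nim-sum pairwise:
10 ⊕ 15 = 5
5 ⊕ 9 = 12
12 ⊕ 4 = 8
The overall nim-sum is X = 8. A pile of size p has a winning move iff p XOR X < p (reduce it to p XOR X).
  10: 10 XOR 8 = 2 < 10 — winning move (to 2).
  15: 15 XOR 8 = 7 < 15 — winning move (to 7).
  9: 9 XOR 8 = 1 < 9 — winning move (to 1).
  4: 4 XOR 8 = 12 ≥ 4 — no move.
That gives 3 winning moves.

3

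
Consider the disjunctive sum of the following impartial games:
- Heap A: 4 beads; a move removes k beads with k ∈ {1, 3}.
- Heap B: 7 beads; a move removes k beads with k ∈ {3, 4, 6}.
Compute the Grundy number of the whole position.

Build the Grundy sequence for heap A with g(k) = mex{g(k−s) : s ∈ {1, 3}, s ≤ k}:
k:     0  1  2  3  4
g(k):  0  1  0  1  0
So g(4) = 0.
For heap B, compute g(0), g(1), … with moves {3, 4, 6}:
g(0) = mex{} = 0
g(1) = mex{} = 0
g(2) = mex{} = 0
g(3) = mex{0} = 1
g(4) = mex{0} = 1
g(5) = mex{0} = 1
g(6) = mex{0,1} = 2
g(7) = mex{0,1} = 2
So g(7) = 2.
The value of a disjunctive sum is the nim-sum of the parts.
Combined value = 0 XOR 2 = 2.

2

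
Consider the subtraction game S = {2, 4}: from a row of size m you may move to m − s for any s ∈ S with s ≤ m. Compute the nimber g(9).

1

Build the Grundy sequence with g(k) = mex{g(k−s) : s ∈ {2, 4}, s ≤ k}:
k:     0  1  2  3  4  5  6  7  8  9
g(k):  0  0  1  1  2  2  0  0  1  1
So g(9) = 1.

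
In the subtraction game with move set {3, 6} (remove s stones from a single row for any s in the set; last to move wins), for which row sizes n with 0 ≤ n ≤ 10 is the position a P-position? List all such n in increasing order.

0, 1, 2, 9, 10

Grundy values for subtraction set {3, 6}:
k:     0  1  2  3  4  5  6  7  8  9 10
g(k):  0  0  0  1  1  1  2  2  2  0  0
The P-positions (g = 0) in 0..10 are 0, 1, 2, 9, 10.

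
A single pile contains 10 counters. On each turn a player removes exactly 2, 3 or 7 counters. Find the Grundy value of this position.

0

Grundy values for subtraction set {2, 3, 7}:
k:     0  1  2  3  4  5  6  7  8  9 10
g(k):  0  0  1  1  2  0  0  1  1  2  0
So g(10) = 0.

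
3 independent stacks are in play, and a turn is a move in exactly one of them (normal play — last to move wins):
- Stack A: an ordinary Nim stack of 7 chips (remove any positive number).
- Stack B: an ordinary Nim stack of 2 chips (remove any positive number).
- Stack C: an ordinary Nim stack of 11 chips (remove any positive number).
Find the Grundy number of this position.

Stack A is a plain Nim stack of size 7, so its Grundy value is 7.
Stack B is a plain Nim stack of size 2, so its Grundy value is 2.
Stack C is a plain Nim stack of size 11, so its Grundy value is 11.
By the Sprague-Grundy theorem, the Grundy value of a sum of independent games is the XOR of the component values.
Combined value = 7 ⊕ 2 ⊕ 11 = 14.

14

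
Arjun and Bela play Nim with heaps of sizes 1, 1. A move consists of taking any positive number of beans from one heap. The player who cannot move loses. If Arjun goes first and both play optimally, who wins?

Compute the nim-sum pairwise:
1 ⊕ 1 = 0
The nim-sum is 0, so this is a P-position: the player to move is in a losing position under optimal play; Arjun is about to move from it and so loses — Bela wins.

Bela wins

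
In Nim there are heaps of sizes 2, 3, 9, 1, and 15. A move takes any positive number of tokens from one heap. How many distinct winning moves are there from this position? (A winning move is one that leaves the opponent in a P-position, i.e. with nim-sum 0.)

Write each in binary and XOR column by column:
  0010  (2)
  0011  (3)
  1001  (9)
  0001  (1)
  1111  (15)
  ----
  0110  (6)
The overall nim-sum is X = 6. A heap of size p has a winning move iff p XOR X < p (reduce it to p XOR X).
  2: 2 XOR 6 = 4 ≥ 2 — no move.
  3: 3 XOR 6 = 5 ≥ 3 — no move.
  9: 9 XOR 6 = 15 ≥ 9 — no move.
  1: 1 XOR 6 = 7 ≥ 1 — no move.
  15: 15 XOR 6 = 9 < 15 — winning move (to 9).
That gives 1 winning move.

1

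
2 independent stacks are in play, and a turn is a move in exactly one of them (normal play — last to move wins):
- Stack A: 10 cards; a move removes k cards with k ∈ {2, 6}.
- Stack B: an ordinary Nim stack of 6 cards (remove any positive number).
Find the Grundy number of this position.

Grundy values for stack A (subtraction set {2, 6}):
g(0) = mex{} = 0
g(1) = mex{} = 0
g(2) = mex{0} = 1
g(3) = mex{0} = 1
g(4) = mex{1} = 0
g(5) = mex{1} = 0
g(6) = mex{0} = 1
g(7) = mex{0} = 1
g(8) = mex{1} = 0
g(9) = mex{1} = 0
g(10) = mex{0} = 1
So g(10) = 1.
Stack B is a plain Nim stack of size 6, so its Grundy value is 6.
By the Sprague-Grundy theorem, the Grundy value of a sum of independent games is the XOR of the component values.
Combined value = 1 XOR 6 = 7.

7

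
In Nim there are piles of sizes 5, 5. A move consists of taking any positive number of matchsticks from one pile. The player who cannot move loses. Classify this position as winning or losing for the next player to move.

Losing position

Compute the nim-sum pairwise:
5 XOR 5 = 0
The nim-sum is 0, so this is a P-position: the player to move is in a losing position under optimal play.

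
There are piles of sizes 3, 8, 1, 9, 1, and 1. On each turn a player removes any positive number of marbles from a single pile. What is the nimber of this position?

Compute the nim-sum pairwise:
3 ^ 8 = 11
11 ^ 1 = 10
10 ^ 9 = 3
3 ^ 1 = 2
2 ^ 1 = 3

3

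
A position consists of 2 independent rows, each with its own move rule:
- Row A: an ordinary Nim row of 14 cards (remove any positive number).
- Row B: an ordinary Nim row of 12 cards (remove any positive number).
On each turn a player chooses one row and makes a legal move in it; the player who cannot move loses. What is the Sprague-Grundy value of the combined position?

Row A is a plain Nim row of size 14, so its Grundy value is 14.
Row B is a plain Nim row of size 12, so its Grundy value is 12.
By the Sprague-Grundy theorem, the Grundy value of a sum of independent games is the XOR of the component values.
Combined value = 14 XOR 12 = 2.

2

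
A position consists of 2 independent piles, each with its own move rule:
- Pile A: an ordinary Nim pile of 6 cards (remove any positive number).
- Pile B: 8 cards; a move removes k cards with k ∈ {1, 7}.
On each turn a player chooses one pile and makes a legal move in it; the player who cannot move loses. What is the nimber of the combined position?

Pile A is a plain Nim pile of size 6, so its Grundy value is 6.
Build the Grundy sequence for pile B with g(k) = mex{g(k−s) : s ∈ {1, 7}, s ≤ k}:
g(0) = mex{} = 0
g(1) = mex{0} = 1
g(2) = mex{1} = 0
g(3) = mex{0} = 1
g(4) = mex{1} = 0
g(5) = mex{0} = 1
g(6) = mex{1} = 0
g(7) = mex{0} = 1
g(8) = mex{1} = 0
So g(8) = 0.
By the Sprague-Grundy theorem, the Grundy value of a sum of independent games is the XOR of the component values.
Combined value = 6 ⊕ 0 = 6.

6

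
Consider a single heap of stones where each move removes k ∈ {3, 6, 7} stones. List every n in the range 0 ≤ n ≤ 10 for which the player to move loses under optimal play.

0, 1, 2, 10

Grundy values for subtraction set {3, 6, 7}:
k:     0  1  2  3  4  5  6  7  8  9 10
g(k):  0  0  0  1  1  1  2  2  2  3  0
The P-positions (g = 0) in 0..10 are 0, 1, 2, 10.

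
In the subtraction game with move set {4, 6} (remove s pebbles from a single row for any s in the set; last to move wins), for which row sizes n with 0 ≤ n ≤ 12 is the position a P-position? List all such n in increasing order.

0, 1, 2, 3, 10, 11, 12

Build the Grundy sequence with g(k) = mex{g(k−s) : s ∈ {4, 6}, s ≤ k}:
k:     0  1  2  3  4  5  6  7  8  9 10 11 12
g(k):  0  0  0  0  1  1  1  1  2  2  0  0  0
The P-positions (g = 0) in 0..12 are 0, 1, 2, 3, 10, 11, 12.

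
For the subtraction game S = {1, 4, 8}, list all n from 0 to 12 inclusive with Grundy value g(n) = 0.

0, 2, 5, 7, 12

Compute g(0), g(1), … for moves {1, 4, 8}:
g(0) = mex{} = 0
g(1) = mex{0} = 1
g(2) = mex{1} = 0
g(3) = mex{0} = 1
g(4) = mex{0,1} = 2
g(5) = mex{1,2} = 0
g(6) = mex{0} = 1
g(7) = mex{1} = 0
g(8) = mex{0,2} = 1
g(9) = mex{0,1} = 2
g(10) = mex{0,1,2} = 3
g(11) = mex{0,1,3} = 2
g(12) = mex{1,2} = 0
The P-positions (g = 0) in 0..12 are 0, 2, 5, 7, 12.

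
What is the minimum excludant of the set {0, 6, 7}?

0 is in the set but 1 is not, so the mex is 1.

1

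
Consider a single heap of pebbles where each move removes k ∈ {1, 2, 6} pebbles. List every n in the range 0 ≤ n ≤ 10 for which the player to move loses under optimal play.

Grundy values for subtraction set {1, 2, 6}:
k:     0  1  2  3  4  5  6  7  8  9 10
g(k):  0  1  2  0  1  2  3  0  1  2  0
The P-positions (g = 0) in 0..10 are 0, 3, 7, 10.

0, 3, 7, 10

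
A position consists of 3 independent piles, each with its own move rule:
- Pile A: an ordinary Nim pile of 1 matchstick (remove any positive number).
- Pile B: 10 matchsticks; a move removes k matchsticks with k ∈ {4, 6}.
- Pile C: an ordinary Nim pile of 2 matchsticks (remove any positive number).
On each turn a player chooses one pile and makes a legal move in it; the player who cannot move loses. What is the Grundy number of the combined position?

3

Pile A is a plain Nim pile of size 1, so its Grundy value is 1.
For pile B, compute g(0), g(1), … with moves {4, 6}:
g(0) = mex{} = 0
g(1) = mex{} = 0
g(2) = mex{} = 0
g(3) = mex{} = 0
g(4) = mex{0} = 1
g(5) = mex{0} = 1
g(6) = mex{0} = 1
g(7) = mex{0} = 1
g(8) = mex{0,1} = 2
g(9) = mex{0,1} = 2
g(10) = mex{1} = 0
So g(10) = 0.
Pile C is a plain Nim pile of size 2, so its Grundy value is 2.
By the Sprague-Grundy theorem, the Grundy value of a sum of independent games is the XOR of the component values.
Combined value = 1 ⊕ 0 ⊕ 2 = 3.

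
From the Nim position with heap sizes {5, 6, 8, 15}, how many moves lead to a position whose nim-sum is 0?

Compute the nim-sum pairwise:
5 XOR 6 = 3
3 XOR 8 = 11
11 XOR 15 = 4
The overall nim-sum is X = 4. A heap of size p has a winning move iff p XOR X < p (reduce it to p XOR X).
  5: 5 XOR 4 = 1 < 5 — winning move (to 1).
  6: 6 XOR 4 = 2 < 6 — winning move (to 2).
  8: 8 XOR 4 = 12 ≥ 8 — no move.
  15: 15 XOR 4 = 11 < 15 — winning move (to 11).
That gives 3 winning moves.

3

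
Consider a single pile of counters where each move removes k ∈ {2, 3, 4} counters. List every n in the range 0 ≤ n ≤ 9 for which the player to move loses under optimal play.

0, 1, 6, 7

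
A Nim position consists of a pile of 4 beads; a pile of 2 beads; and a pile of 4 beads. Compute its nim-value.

Write each in binary and XOR column by column:
  100  (4)
  010  (2)
  100  (4)
  ---
  010  (2)

2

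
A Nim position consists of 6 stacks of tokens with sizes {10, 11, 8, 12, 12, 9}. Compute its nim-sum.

0

Compute the nim-sum pairwise:
10 XOR 11 = 1
1 XOR 8 = 9
9 XOR 12 = 5
5 XOR 12 = 9
9 XOR 9 = 0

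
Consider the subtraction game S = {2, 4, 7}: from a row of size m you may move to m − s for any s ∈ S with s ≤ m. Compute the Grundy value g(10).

Build the Grundy sequence with g(k) = mex{g(k−s) : s ∈ {2, 4, 7}, s ≤ k}:
g(0) = mex{} = 0
g(1) = mex{} = 0
g(2) = mex{0} = 1
g(3) = mex{0} = 1
g(4) = mex{0,1} = 2
g(5) = mex{0,1} = 2
g(6) = mex{1,2} = 0
g(7) = mex{0,1,2} = 3
g(8) = mex{0,2} = 1
g(9) = mex{1,2,3} = 0
g(10) = mex{0,1} = 2
So g(10) = 2.

2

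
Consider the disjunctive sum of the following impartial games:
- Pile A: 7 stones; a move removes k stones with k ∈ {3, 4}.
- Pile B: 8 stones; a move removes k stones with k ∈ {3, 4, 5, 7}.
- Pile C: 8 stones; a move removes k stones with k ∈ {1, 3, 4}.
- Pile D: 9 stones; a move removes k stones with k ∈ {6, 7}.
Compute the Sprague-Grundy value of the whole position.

Build the Grundy sequence for pile A with g(k) = mex{g(k−s) : s ∈ {3, 4}, s ≤ k}:
k:     0  1  2  3  4  5  6  7
g(k):  0  0  0  1  1  1  2  0
So g(7) = 0.
Build the Grundy sequence for pile B with g(k) = mex{g(k−s) : s ∈ {3, 4, 5, 7}, s ≤ k}:
k:     0  1  2  3  4  5  6  7  8
g(k):  0  0  0  1  1  1  2  2  2
So g(8) = 2.
For pile C, compute g(0), g(1), … with moves {1, 3, 4}:
k:     0  1  2  3  4  5  6  7  8
g(k):  0  1  0  1  2  3  2  0  1
So g(8) = 1.
Grundy values for pile D (subtraction set {6, 7}):
k:     0  1  2  3  4  5  6  7  8  9
g(k):  0  0  0  0  0  0  1  1  1  1
So g(9) = 1.
The value of a disjunctive sum is the nim-sum of the parts.
Combined value = 0 XOR 2 XOR 1 XOR 1 = 2.

2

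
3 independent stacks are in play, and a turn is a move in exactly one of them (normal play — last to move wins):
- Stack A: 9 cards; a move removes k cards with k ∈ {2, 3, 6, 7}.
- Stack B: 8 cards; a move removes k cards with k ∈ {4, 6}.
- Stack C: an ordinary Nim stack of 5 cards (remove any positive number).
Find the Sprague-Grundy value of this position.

Grundy values for stack A (subtraction set {2, 3, 6, 7}):
k:     0  1  2  3  4  5  6  7  8  9
g(k):  0  0  1  1  2  0  3  1  2  0
So g(9) = 0.
Grundy values for stack B (subtraction set {4, 6}):
k:     0  1  2  3  4  5  6  7  8
g(k):  0  0  0  0  1  1  1  1  2
So g(8) = 2.
Stack C is a plain Nim stack of size 5, so its Grundy value is 5.
The value of a disjunctive sum is the nim-sum of the parts.
Combined value = 0 XOR 2 XOR 5 = 7.

7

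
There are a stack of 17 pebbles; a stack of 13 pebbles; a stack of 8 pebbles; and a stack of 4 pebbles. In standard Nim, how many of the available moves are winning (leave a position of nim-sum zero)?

1

Compute the nim-sum pairwise:
17 ^ 13 = 28
28 ^ 8 = 20
20 ^ 4 = 16
The overall nim-sum is X = 16. A stack of size p has a winning move iff p XOR X < p (reduce it to p XOR X).
  17: 17 XOR 16 = 1 < 17 — winning move (to 1).
  13: 13 XOR 16 = 29 ≥ 13 — no move.
  8: 8 XOR 16 = 24 ≥ 8 — no move.
  4: 4 XOR 16 = 20 ≥ 4 — no move.
That gives 1 winning move.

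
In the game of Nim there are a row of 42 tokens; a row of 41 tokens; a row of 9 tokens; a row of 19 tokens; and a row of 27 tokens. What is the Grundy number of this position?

2

Nim-sum: 42 ⊕ 41 ⊕ 9 ⊕ 19 ⊕ 27 = 2.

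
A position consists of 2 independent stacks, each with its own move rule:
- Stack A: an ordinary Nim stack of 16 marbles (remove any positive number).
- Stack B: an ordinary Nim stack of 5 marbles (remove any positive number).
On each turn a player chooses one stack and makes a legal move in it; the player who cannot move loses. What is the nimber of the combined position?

Stack A is a plain Nim stack of size 16, so its Grundy value is 16.
Stack B is a plain Nim stack of size 5, so its Grundy value is 5.
By the Sprague-Grundy theorem, the Grundy value of a sum of independent games is the XOR of the component values.
Combined value = 16 ⊕ 5 = 21.

21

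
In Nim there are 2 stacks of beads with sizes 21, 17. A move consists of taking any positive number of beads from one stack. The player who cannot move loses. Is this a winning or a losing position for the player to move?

Nim-sum: 21 ⊕ 17 = 4.
The nim-sum is 4 ≠ 0, so this is an N-position: the player to move can win.

Winning position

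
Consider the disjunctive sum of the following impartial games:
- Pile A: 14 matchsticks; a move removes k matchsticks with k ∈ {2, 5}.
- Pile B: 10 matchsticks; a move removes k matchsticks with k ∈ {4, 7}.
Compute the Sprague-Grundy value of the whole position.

2

For pile A, compute g(0), g(1), … with moves {2, 5}:
k:     0  1  2  3  4  5  6  7  8  9 10 11 12 13 14
g(k):  0  0  1  1  0  2  1  0  0  1  1  0  2  1  0
So g(14) = 0.
Grundy values for pile B (subtraction set {4, 7}):
g(0) = mex{} = 0
g(1) = mex{} = 0
g(2) = mex{} = 0
g(3) = mex{} = 0
g(4) = mex{0} = 1
g(5) = mex{0} = 1
g(6) = mex{0} = 1
g(7) = mex{0} = 1
g(8) = mex{0,1} = 2
g(9) = mex{0,1} = 2
g(10) = mex{0,1} = 2
So g(10) = 2.
By the Sprague-Grundy theorem, the Grundy value of a sum of independent games is the XOR of the component values.
Combined value = 0 XOR 2 = 2.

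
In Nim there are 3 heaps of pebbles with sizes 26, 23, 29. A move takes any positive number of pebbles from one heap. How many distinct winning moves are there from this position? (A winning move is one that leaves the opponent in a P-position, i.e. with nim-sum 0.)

3

Nim-sum: 26 ^ 23 ^ 29 = 16.
The overall nim-sum is X = 16. A heap of size p has a winning move iff p XOR X < p (reduce it to p XOR X).
  26: 26 XOR 16 = 10 < 26 — winning move (to 10).
  23: 23 XOR 16 = 7 < 23 — winning move (to 7).
  29: 29 XOR 16 = 13 < 29 — winning move (to 13).
That gives 3 winning moves.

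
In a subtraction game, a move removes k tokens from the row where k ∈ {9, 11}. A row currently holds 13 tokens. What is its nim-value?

Compute g(0), g(1), … for moves {9, 11}:
g(0) = mex{} = 0
g(1) = mex{} = 0
g(2) = mex{} = 0
g(3) = mex{} = 0
g(4) = mex{} = 0
g(5) = mex{} = 0
g(6) = mex{} = 0
g(7) = mex{} = 0
g(8) = mex{} = 0
g(9) = mex{0} = 1
g(10) = mex{0} = 1
g(11) = mex{0} = 1
g(12) = mex{0} = 1
g(13) = mex{0} = 1
So g(13) = 1.

1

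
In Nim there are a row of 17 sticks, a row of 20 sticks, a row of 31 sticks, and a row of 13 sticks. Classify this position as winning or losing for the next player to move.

Compute the nim-sum pairwise:
17 ^ 20 = 5
5 ^ 31 = 26
26 ^ 13 = 23
The nim-sum is 23 ≠ 0, so this is an N-position: the player to move can win.

Winning position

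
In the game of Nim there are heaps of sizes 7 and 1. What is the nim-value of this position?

6

Compute the nim-sum pairwise:
7 ⊕ 1 = 6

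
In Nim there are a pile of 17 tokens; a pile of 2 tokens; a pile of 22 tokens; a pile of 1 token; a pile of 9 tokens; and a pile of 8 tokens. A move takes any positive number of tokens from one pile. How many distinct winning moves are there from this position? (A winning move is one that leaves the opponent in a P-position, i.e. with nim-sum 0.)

Compute the nim-sum pairwise:
17 ^ 2 = 19
19 ^ 22 = 5
5 ^ 1 = 4
4 ^ 9 = 13
13 ^ 8 = 5
The overall nim-sum is X = 5. A pile of size p has a winning move iff p XOR X < p (reduce it to p XOR X).
  17: 17 XOR 5 = 20 ≥ 17 — no move.
  2: 2 XOR 5 = 7 ≥ 2 — no move.
  22: 22 XOR 5 = 19 < 22 — winning move (to 19).
  1: 1 XOR 5 = 4 ≥ 1 — no move.
  9: 9 XOR 5 = 12 ≥ 9 — no move.
  8: 8 XOR 5 = 13 ≥ 8 — no move.
That gives 1 winning move.

1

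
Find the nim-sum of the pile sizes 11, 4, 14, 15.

14

Bitwise XOR of the heap sizes:
  1011  (11)
  0100  (4)
  1110  (14)
  1111  (15)
  ----
  1110  (14)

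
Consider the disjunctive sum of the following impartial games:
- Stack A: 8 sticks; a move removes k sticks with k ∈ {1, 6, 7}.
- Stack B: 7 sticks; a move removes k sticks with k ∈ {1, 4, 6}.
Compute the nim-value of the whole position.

2

For stack A, compute g(0), g(1), … with moves {1, 6, 7}:
k:     0  1  2  3  4  5  6  7  8
g(k):  0  1  0  1  0  1  2  3  2
So g(8) = 2.
Build the Grundy sequence for stack B with g(k) = mex{g(k−s) : s ∈ {1, 4, 6}, s ≤ k}:
g(0) = mex{} = 0
g(1) = mex{0} = 1
g(2) = mex{1} = 0
g(3) = mex{0} = 1
g(4) = mex{0,1} = 2
g(5) = mex{1,2} = 0
g(6) = mex{0} = 1
g(7) = mex{1} = 0
So g(7) = 0.
By the Sprague-Grundy theorem, the Grundy value of a sum of independent games is the XOR of the component values.
Combined value = 2 XOR 0 = 2.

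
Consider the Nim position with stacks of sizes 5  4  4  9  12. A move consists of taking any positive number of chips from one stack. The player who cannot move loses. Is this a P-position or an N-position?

P-position

Compute the nim-sum pairwise:
5 ^ 4 = 1
1 ^ 4 = 5
5 ^ 9 = 12
12 ^ 12 = 0
The nim-sum is 0, so this is a P-position: the player to move is in a losing position under optimal play.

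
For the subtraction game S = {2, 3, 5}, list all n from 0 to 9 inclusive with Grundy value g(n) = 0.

0, 1, 7, 8

Grundy values for subtraction set {2, 3, 5}:
g(0) = mex{} = 0
g(1) = mex{} = 0
g(2) = mex{0} = 1
g(3) = mex{0} = 1
g(4) = mex{0,1} = 2
g(5) = mex{0,1} = 2
g(6) = mex{0,1,2} = 3
g(7) = mex{1,2} = 0
g(8) = mex{1,2,3} = 0
g(9) = mex{0,2,3} = 1
The P-positions (g = 0) in 0..9 are 0, 1, 7, 8.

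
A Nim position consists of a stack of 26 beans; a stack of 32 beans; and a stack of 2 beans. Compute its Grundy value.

56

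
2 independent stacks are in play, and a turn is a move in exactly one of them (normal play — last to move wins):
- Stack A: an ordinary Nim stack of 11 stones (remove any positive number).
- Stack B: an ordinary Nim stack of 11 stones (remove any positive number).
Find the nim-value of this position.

0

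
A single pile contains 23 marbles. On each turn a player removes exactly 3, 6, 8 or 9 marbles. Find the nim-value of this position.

3

Compute g(0), g(1), … for moves {3, 6, 8, 9}:
k:     0  1  2  3  4  5  6  7  8  9 10 11 12 13 14 15 16 17 18 19 20 21 22 23
g(k):  0  0  0  1  1  1  2  2  2  3  3  3  0  0  0  1  1  1  2  2  2  3  3  3
So g(23) = 3.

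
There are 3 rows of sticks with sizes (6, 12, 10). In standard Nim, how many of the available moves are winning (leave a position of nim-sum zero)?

Nim-sum: 6 ^ 12 ^ 10 = 0.
The nim-sum is already 0, so every move leaves a nonzero nim-sum — there are no winning moves.

0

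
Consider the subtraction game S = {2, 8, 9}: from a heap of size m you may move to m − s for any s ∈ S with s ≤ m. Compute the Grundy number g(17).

1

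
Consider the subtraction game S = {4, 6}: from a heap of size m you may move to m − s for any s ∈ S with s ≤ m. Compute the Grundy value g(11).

Build the Grundy sequence with g(k) = mex{g(k−s) : s ∈ {4, 6}, s ≤ k}:
g(0) = mex{} = 0
g(1) = mex{} = 0
g(2) = mex{} = 0
g(3) = mex{} = 0
g(4) = mex{0} = 1
g(5) = mex{0} = 1
g(6) = mex{0} = 1
g(7) = mex{0} = 1
g(8) = mex{0,1} = 2
g(9) = mex{0,1} = 2
g(10) = mex{1} = 0
g(11) = mex{1} = 0
So g(11) = 0.

0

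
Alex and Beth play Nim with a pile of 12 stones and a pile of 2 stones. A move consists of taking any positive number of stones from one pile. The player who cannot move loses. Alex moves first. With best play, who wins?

Alex wins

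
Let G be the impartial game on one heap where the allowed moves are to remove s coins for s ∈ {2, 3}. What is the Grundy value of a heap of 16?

Compute g(0), g(1), … for moves {2, 3}:
k:     0  1  2  3  4  5  6  7  8  9 10 11 12 13 14 15 16
g(k):  0  0  1  1  2  0  0  1  1  2  0  0  1  1  2  0  0
So g(16) = 0.

0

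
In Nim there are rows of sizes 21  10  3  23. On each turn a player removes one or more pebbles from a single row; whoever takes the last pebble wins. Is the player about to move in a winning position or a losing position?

Write each in binary and XOR column by column:
  10101  (21)
  01010  (10)
  00011  (3)
  10111  (23)
  -----
  01011  (11)
The nim-sum is 11 ≠ 0, so this is an N-position: the player to move can win.

Winning position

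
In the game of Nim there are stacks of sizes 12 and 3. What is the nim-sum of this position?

15

Write each in binary and XOR column by column:
  1100  (12)
  0011  (3)
  ----
  1111  (15)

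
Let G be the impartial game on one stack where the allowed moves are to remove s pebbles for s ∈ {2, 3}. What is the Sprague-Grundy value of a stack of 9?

2

Grundy values for subtraction set {2, 3}:
g(0) = mex{} = 0
g(1) = mex{} = 0
g(2) = mex{0} = 1
g(3) = mex{0} = 1
g(4) = mex{0,1} = 2
g(5) = mex{1} = 0
g(6) = mex{1,2} = 0
g(7) = mex{0,2} = 1
g(8) = mex{0} = 1
g(9) = mex{0,1} = 2
So g(9) = 2.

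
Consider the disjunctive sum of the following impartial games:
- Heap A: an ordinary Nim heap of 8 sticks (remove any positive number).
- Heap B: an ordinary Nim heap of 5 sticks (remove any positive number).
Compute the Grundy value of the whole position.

13

Heap A is a plain Nim heap of size 8, so its Grundy value is 8.
Heap B is a plain Nim heap of size 5, so its Grundy value is 5.
By the Sprague-Grundy theorem, the Grundy value of a sum of independent games is the XOR of the component values.
Combined value = 8 XOR 5 = 13.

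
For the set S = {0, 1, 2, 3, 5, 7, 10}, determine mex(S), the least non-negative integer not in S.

4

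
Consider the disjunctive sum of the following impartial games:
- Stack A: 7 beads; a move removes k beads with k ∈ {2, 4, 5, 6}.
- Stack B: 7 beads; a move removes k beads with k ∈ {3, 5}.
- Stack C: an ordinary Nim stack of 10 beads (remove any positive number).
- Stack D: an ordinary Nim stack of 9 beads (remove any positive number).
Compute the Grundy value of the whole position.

2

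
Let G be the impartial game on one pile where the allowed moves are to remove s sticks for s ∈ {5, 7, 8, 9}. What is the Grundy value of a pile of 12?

Compute g(0), g(1), … for moves {5, 7, 8, 9}:
k:     0  1  2  3  4  5  6  7  8  9 10 11 12
g(k):  0  0  0  0  0  1  1  1  1  1  2  2  2
So g(12) = 2.

2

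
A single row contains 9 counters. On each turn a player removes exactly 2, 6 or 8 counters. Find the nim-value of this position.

Grundy values for subtraction set {2, 6, 8}:
k:     0  1  2  3  4  5  6  7  8  9
g(k):  0  0  1  1  0  0  1  1  2  2
So g(9) = 2.

2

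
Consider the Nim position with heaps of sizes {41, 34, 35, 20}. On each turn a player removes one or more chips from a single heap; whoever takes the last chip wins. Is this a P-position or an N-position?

N-position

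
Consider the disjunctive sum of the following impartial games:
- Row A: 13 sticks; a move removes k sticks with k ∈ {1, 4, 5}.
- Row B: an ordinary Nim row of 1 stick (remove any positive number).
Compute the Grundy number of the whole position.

2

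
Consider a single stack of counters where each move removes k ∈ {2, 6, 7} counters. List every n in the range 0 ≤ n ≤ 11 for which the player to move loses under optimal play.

0, 1, 4, 5, 9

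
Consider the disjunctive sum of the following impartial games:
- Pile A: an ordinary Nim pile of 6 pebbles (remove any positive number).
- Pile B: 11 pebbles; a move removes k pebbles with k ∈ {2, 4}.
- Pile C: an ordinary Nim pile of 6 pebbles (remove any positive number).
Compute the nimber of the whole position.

Pile A is a plain Nim pile of size 6, so its Grundy value is 6.
Build the Grundy sequence for pile B with g(k) = mex{g(k−s) : s ∈ {2, 4}, s ≤ k}:
k:     0  1  2  3  4  5  6  7  8  9 10 11
g(k):  0  0  1  1  2  2  0  0  1  1  2  2
So g(11) = 2.
Pile C is a plain Nim pile of size 6, so its Grundy value is 6.
By the Sprague-Grundy theorem, the Grundy value of a sum of independent games is the XOR of the component values.
Combined value = 6 ⊕ 2 ⊕ 6 = 2.

2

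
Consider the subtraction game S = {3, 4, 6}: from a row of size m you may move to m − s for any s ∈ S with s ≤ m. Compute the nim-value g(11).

0

Compute g(0), g(1), … for moves {3, 4, 6}:
g(0) = mex{} = 0
g(1) = mex{} = 0
g(2) = mex{} = 0
g(3) = mex{0} = 1
g(4) = mex{0} = 1
g(5) = mex{0} = 1
g(6) = mex{0,1} = 2
g(7) = mex{0,1} = 2
g(8) = mex{0,1} = 2
g(9) = mex{1,2} = 0
g(10) = mex{1,2} = 0
g(11) = mex{1,2} = 0
So g(11) = 0.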